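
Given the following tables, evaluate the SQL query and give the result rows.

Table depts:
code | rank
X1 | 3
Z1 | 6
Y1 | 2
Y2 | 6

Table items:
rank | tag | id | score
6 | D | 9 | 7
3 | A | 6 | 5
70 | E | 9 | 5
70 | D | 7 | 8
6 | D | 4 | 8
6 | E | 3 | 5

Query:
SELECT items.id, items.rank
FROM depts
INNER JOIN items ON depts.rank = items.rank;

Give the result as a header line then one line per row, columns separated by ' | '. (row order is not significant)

After JOIN items (7 rows):
depts.code | depts.rank | items.rank | items.tag | items.id | items.score
X1 | 3 | 3 | A | 6 | 5
Z1 | 6 | 6 | D | 9 | 7
Z1 | 6 | 6 | D | 4 | 8
Z1 | 6 | 6 | E | 3 | 5
Y2 | 6 | 6 | D | 9 | 7
Y2 | 6 | 6 | D | 4 | 8
Y2 | 6 | 6 | E | 3 | 5
After SELECT (7 rows):
items.id | items.rank
6 | 3
9 | 6
4 | 6
3 | 6
9 | 6
4 | 6
3 | 6

== RESULT ==
items.id | items.rank
6 | 3
9 | 6
4 | 6
3 | 6
9 | 6
4 | 6
3 | 6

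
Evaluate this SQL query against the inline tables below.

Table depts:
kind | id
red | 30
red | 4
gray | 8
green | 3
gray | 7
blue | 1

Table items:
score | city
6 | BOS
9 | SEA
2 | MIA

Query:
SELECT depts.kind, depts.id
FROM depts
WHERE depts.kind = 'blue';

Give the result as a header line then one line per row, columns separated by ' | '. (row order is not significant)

After WHERE (1 rows):
depts.kind | depts.id
blue | 1
After SELECT (1 rows):
depts.kind | depts.id
blue | 1

== RESULT ==
depts.kind | depts.id
blue | 1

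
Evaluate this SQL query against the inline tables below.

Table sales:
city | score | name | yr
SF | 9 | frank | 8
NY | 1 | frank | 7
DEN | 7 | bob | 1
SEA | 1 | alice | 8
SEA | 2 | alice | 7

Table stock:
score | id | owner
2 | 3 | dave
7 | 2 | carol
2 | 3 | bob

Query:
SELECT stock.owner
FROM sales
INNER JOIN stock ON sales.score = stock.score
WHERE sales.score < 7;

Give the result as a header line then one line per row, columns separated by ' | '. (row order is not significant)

After JOIN stock (3 rows):
sales.city | sales.score | sales.name | sales.yr | stock.score | stock.id | stock.owner
DEN | 7 | bob | 1 | 7 | 2 | carol
SEA | 2 | alice | 7 | 2 | 3 | dave
SEA | 2 | alice | 7 | 2 | 3 | bob
After WHERE (2 rows):
sales.city | sales.score | sales.name | sales.yr | stock.score | stock.id | stock.owner
SEA | 2 | alice | 7 | 2 | 3 | dave
SEA | 2 | alice | 7 | 2 | 3 | bob
After SELECT (2 rows):
stock.owner
dave
bob

== RESULT ==
stock.owner
dave
bob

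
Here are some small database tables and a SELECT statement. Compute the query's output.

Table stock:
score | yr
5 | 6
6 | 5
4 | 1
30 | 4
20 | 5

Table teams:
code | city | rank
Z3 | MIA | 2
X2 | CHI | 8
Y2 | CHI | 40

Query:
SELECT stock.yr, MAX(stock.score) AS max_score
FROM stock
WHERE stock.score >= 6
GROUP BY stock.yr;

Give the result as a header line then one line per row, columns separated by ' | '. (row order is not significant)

== RESULT ==
stock.yr | max_score
5 | 20
4 | 30

Derivation:
After WHERE (3 rows):
stock.score | stock.yr
6 | 5
30 | 4
20 | 5
After GROUP BY (2 rows):
stock.yr | max_score
5 | 20
4 | 30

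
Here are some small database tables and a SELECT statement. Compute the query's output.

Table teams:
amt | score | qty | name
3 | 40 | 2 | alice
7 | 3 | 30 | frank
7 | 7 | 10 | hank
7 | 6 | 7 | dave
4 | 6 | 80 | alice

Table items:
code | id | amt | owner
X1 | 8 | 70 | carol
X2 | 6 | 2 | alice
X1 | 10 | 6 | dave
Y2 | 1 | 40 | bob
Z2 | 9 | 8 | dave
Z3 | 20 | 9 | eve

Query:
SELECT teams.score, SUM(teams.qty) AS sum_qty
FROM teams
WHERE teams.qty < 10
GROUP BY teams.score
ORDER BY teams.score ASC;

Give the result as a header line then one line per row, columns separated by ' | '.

After WHERE (2 rows):
teams.amt | teams.score | teams.qty | teams.name
3 | 40 | 2 | alice
7 | 6 | 7 | dave
After GROUP BY (2 rows):
teams.score | sum_qty
40 | 2
6 | 7
After ORDER BY (2 rows):
teams.score | sum_qty
6 | 7
40 | 2

== RESULT ==
teams.score | sum_qty
6 | 7
40 | 2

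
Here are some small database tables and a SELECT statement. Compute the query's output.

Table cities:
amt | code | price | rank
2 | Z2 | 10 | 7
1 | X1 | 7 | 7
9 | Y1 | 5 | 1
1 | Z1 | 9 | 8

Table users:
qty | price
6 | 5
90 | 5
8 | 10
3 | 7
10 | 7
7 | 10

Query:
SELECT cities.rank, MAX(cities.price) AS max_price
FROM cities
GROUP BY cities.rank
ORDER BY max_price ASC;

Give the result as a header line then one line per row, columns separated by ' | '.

After GROUP BY (3 rows):
cities.rank | max_price
7 | 10
1 | 5
8 | 9
After ORDER BY (3 rows):
cities.rank | max_price
1 | 5
8 | 9
7 | 10

== RESULT ==
cities.rank | max_price
1 | 5
8 | 9
7 | 10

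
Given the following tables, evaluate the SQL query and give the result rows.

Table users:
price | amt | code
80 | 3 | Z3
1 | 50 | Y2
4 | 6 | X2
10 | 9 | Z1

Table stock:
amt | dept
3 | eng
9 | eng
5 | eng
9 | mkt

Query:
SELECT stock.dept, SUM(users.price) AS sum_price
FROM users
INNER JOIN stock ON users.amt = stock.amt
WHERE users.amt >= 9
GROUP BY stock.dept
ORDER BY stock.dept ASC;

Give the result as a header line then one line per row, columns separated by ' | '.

After JOIN stock (3 rows):
users.price | users.amt | users.code | stock.amt | stock.dept
80 | 3 | Z3 | 3 | eng
10 | 9 | Z1 | 9 | eng
10 | 9 | Z1 | 9 | mkt
After WHERE (2 rows):
users.price | users.amt | users.code | stock.amt | stock.dept
10 | 9 | Z1 | 9 | eng
10 | 9 | Z1 | 9 | mkt
After GROUP BY (2 rows):
stock.dept | sum_price
eng | 10
mkt | 10
After ORDER BY (2 rows):
stock.dept | sum_price
eng | 10
mkt | 10

== RESULT ==
stock.dept | sum_price
eng | 10
mkt | 10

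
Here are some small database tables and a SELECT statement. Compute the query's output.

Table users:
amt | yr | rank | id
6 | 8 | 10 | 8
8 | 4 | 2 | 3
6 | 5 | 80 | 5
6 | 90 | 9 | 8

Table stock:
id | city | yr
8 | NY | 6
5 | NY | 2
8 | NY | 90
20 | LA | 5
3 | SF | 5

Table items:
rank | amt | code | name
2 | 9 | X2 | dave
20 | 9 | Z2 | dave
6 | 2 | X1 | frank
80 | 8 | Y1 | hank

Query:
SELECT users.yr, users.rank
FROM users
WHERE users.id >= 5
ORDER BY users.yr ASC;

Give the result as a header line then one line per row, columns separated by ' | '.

After WHERE (3 rows):
users.amt | users.yr | users.rank | users.id
6 | 8 | 10 | 8
6 | 5 | 80 | 5
6 | 90 | 9 | 8
After SELECT (3 rows):
users.yr | users.rank
8 | 10
5 | 80
90 | 9
After ORDER BY (3 rows):
users.yr | users.rank
5 | 80
8 | 10
90 | 9

== RESULT ==
users.yr | users.rank
5 | 80
8 | 10
90 | 9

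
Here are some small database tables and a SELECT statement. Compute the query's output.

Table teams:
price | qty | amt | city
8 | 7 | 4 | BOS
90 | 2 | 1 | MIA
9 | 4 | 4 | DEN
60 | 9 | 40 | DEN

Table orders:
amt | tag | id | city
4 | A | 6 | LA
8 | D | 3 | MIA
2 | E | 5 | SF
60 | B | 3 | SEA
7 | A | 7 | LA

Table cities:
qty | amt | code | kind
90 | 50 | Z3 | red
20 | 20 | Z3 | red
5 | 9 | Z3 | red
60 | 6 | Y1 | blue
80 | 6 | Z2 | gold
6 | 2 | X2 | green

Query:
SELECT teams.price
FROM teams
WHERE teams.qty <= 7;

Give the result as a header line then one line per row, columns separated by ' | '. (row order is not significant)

== RESULT ==
teams.price
8
90
9

Derivation:
After WHERE (3 rows):
teams.price | teams.qty | teams.amt | teams.city
8 | 7 | 4 | BOS
90 | 2 | 1 | MIA
9 | 4 | 4 | DEN
After SELECT (3 rows):
teams.price
8
90
9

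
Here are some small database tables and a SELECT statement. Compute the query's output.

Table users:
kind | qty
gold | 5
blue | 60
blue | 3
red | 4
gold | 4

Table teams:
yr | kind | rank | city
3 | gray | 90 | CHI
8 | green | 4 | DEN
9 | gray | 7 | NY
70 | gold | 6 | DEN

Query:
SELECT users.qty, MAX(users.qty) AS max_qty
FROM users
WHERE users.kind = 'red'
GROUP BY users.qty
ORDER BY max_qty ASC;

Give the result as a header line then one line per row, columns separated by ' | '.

== RESULT ==
users.qty | max_qty
4 | 4

Derivation:
After WHERE (1 rows):
users.kind | users.qty
red | 4
After GROUP BY (1 rows):
users.qty | max_qty
4 | 4
After ORDER BY (1 rows):
users.qty | max_qty
4 | 4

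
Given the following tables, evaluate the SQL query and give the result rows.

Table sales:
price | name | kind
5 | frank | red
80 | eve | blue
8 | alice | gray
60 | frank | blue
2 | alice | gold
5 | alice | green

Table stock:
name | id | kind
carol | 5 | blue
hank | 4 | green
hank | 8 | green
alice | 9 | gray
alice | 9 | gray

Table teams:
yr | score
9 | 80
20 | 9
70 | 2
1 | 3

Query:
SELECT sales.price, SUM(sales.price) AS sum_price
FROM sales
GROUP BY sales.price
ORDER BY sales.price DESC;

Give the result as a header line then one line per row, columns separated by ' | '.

After GROUP BY (5 rows):
sales.price | sum_price
5 | 10
80 | 80
8 | 8
60 | 60
2 | 2
After ORDER BY (5 rows):
sales.price | sum_price
80 | 80
60 | 60
8 | 8
5 | 10
2 | 2

== RESULT ==
sales.price | sum_price
80 | 80
60 | 60
8 | 8
5 | 10
2 | 2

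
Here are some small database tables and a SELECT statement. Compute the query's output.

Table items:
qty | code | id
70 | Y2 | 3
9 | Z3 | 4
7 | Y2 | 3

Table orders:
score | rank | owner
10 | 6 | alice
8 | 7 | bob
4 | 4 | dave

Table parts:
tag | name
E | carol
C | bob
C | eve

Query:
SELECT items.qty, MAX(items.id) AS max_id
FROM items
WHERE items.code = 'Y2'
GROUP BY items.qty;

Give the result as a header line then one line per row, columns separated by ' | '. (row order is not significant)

After WHERE (2 rows):
items.qty | items.code | items.id
70 | Y2 | 3
7 | Y2 | 3
After GROUP BY (2 rows):
items.qty | max_id
70 | 3
7 | 3

== RESULT ==
items.qty | max_id
70 | 3
7 | 3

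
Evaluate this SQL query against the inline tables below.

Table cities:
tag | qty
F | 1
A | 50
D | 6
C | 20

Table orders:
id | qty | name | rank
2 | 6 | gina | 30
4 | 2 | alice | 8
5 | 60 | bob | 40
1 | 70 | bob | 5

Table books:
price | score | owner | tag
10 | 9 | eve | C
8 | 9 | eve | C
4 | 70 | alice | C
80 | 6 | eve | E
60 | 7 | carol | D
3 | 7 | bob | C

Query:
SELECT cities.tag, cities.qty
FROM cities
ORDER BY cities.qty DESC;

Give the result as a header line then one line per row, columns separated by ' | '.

After SELECT (4 rows):
cities.tag | cities.qty
F | 1
A | 50
D | 6
C | 20
After ORDER BY (4 rows):
cities.tag | cities.qty
A | 50
C | 20
D | 6
F | 1

== RESULT ==
cities.tag | cities.qty
A | 50
C | 20
D | 6
F | 1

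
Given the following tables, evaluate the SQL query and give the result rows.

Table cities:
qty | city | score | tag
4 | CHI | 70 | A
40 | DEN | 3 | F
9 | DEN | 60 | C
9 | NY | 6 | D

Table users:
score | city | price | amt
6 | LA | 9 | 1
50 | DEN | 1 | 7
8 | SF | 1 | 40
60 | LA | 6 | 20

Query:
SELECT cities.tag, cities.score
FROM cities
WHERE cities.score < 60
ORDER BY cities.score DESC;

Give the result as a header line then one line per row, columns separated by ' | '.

After WHERE (2 rows):
cities.qty | cities.city | cities.score | cities.tag
40 | DEN | 3 | F
9 | NY | 6 | D
After SELECT (2 rows):
cities.tag | cities.score
F | 3
D | 6
After ORDER BY (2 rows):
cities.tag | cities.score
D | 6
F | 3

== RESULT ==
cities.tag | cities.score
D | 6
F | 3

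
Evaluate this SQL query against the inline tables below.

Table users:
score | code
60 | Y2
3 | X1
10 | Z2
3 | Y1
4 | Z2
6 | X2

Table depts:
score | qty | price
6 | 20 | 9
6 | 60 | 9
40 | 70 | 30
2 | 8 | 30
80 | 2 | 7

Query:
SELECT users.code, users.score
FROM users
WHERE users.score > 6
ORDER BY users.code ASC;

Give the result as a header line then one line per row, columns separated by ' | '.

After WHERE (2 rows):
users.score | users.code
60 | Y2
10 | Z2
After SELECT (2 rows):
users.code | users.score
Y2 | 60
Z2 | 10
After ORDER BY (2 rows):
users.code | users.score
Y2 | 60
Z2 | 10

== RESULT ==
users.code | users.score
Y2 | 60
Z2 | 10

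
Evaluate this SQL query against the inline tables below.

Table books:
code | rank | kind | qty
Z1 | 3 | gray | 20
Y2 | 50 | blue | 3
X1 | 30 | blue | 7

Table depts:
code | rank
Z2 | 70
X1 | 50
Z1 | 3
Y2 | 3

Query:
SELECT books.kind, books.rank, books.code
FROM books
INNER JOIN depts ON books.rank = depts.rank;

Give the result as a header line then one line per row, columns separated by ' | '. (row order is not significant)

== RESULT ==
books.kind | books.rank | books.code
gray | 3 | Z1
gray | 3 | Z1
blue | 50 | Y2

Derivation:
After JOIN depts (3 rows):
books.code | books.rank | books.kind | books.qty | depts.code | depts.rank
Z1 | 3 | gray | 20 | Z1 | 3
Z1 | 3 | gray | 20 | Y2 | 3
Y2 | 50 | blue | 3 | X1 | 50
After SELECT (3 rows):
books.kind | books.rank | books.code
gray | 3 | Z1
gray | 3 | Z1
blue | 50 | Y2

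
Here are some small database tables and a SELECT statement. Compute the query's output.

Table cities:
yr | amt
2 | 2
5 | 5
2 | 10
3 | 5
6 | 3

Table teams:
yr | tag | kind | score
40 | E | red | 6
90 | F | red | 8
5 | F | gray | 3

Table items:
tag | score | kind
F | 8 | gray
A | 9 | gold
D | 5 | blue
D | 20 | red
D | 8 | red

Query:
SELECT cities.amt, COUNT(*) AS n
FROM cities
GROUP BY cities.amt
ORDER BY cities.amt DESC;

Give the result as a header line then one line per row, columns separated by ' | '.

After GROUP BY (4 rows):
cities.amt | n
2 | 1
5 | 2
10 | 1
3 | 1
After ORDER BY (4 rows):
cities.amt | n
10 | 1
5 | 2
3 | 1
2 | 1

== RESULT ==
cities.amt | n
10 | 1
5 | 2
3 | 1
2 | 1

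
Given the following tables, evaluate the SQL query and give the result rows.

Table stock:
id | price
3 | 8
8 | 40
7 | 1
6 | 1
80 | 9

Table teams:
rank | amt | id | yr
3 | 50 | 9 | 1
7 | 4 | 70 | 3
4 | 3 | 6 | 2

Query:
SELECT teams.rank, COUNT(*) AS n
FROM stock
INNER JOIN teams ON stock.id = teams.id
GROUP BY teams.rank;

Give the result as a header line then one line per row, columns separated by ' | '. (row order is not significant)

After JOIN teams (1 rows):
stock.id | stock.price | teams.rank | teams.amt | teams.id | teams.yr
6 | 1 | 4 | 3 | 6 | 2
After GROUP BY (1 rows):
teams.rank | n
4 | 1

== RESULT ==
teams.rank | n
4 | 1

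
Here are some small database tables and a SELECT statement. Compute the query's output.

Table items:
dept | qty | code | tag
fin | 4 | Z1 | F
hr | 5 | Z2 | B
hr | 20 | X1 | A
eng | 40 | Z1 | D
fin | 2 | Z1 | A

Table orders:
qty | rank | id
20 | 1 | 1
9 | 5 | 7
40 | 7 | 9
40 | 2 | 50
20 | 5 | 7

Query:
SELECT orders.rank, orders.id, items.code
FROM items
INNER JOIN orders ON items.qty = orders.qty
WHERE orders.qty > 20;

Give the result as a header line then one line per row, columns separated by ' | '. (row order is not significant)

After JOIN orders (4 rows):
items.dept | items.qty | items.code | items.tag | orders.qty | orders.rank | orders.id
hr | 20 | X1 | A | 20 | 1 | 1
hr | 20 | X1 | A | 20 | 5 | 7
eng | 40 | Z1 | D | 40 | 7 | 9
eng | 40 | Z1 | D | 40 | 2 | 50
After WHERE (2 rows):
items.dept | items.qty | items.code | items.tag | orders.qty | orders.rank | orders.id
eng | 40 | Z1 | D | 40 | 7 | 9
eng | 40 | Z1 | D | 40 | 2 | 50
After SELECT (2 rows):
orders.rank | orders.id | items.code
7 | 9 | Z1
2 | 50 | Z1

== RESULT ==
orders.rank | orders.id | items.code
7 | 9 | Z1
2 | 50 | Z1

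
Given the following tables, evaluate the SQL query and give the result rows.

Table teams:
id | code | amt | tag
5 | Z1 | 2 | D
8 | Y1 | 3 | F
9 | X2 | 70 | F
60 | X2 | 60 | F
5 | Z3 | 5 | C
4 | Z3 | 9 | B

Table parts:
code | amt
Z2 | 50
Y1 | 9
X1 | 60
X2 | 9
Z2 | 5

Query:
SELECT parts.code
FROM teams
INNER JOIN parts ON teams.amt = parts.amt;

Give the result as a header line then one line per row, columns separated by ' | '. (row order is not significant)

After JOIN parts (4 rows):
teams.id | teams.code | teams.amt | teams.tag | parts.code | parts.amt
60 | X2 | 60 | F | X1 | 60
5 | Z3 | 5 | C | Z2 | 5
4 | Z3 | 9 | B | Y1 | 9
4 | Z3 | 9 | B | X2 | 9
After SELECT (4 rows):
parts.code
X1
Z2
Y1
X2

== RESULT ==
parts.code
X1
Z2
Y1
X2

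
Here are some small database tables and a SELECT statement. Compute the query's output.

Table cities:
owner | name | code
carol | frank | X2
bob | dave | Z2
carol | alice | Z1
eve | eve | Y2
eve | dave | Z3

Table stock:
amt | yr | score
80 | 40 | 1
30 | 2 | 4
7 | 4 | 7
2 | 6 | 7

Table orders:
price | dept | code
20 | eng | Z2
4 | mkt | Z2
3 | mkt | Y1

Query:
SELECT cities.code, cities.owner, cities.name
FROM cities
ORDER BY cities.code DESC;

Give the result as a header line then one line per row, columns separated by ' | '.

After SELECT (5 rows):
cities.code | cities.owner | cities.name
X2 | carol | frank
Z2 | bob | dave
Z1 | carol | alice
Y2 | eve | eve
Z3 | eve | dave
After ORDER BY (5 rows):
cities.code | cities.owner | cities.name
Z3 | eve | dave
Z2 | bob | dave
Z1 | carol | alice
Y2 | eve | eve
X2 | carol | frank

== RESULT ==
cities.code | cities.owner | cities.name
Z3 | eve | dave
Z2 | bob | dave
Z1 | carol | alice
Y2 | eve | eve
X2 | carol | frank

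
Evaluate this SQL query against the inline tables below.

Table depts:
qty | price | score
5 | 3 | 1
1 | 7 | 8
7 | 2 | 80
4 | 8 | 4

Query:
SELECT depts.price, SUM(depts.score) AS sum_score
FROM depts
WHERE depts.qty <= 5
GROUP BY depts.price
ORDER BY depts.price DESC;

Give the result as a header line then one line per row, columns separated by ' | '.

== RESULT ==
depts.price | sum_score
8 | 4
7 | 8
3 | 1

Derivation:
After WHERE (3 rows):
depts.qty | depts.price | depts.score
5 | 3 | 1
1 | 7 | 8
4 | 8 | 4
After GROUP BY (3 rows):
depts.price | sum_score
3 | 1
7 | 8
8 | 4
After ORDER BY (3 rows):
depts.price | sum_score
8 | 4
7 | 8
3 | 1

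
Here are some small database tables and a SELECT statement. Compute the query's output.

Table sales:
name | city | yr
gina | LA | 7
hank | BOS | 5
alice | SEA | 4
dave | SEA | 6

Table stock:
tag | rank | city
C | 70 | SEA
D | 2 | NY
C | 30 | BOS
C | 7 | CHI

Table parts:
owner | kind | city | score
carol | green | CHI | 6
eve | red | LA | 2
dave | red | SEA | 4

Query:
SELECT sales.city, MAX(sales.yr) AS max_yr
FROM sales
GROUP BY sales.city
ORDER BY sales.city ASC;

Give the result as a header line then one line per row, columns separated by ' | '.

After GROUP BY (3 rows):
sales.city | max_yr
LA | 7
BOS | 5
SEA | 6
After ORDER BY (3 rows):
sales.city | max_yr
BOS | 5
LA | 7
SEA | 6

== RESULT ==
sales.city | max_yr
BOS | 5
LA | 7
SEA | 6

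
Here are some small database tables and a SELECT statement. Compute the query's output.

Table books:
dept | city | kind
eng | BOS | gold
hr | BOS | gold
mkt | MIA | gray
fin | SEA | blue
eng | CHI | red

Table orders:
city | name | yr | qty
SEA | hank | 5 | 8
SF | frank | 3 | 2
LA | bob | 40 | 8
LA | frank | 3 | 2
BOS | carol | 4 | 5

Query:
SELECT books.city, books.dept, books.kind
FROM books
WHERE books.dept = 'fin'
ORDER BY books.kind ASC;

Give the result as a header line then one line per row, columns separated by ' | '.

== RESULT ==
books.city | books.dept | books.kind
SEA | fin | blue

Derivation:
After WHERE (1 rows):
books.dept | books.city | books.kind
fin | SEA | blue
After SELECT (1 rows):
books.city | books.dept | books.kind
SEA | fin | blue
After ORDER BY (1 rows):
books.city | books.dept | books.kind
SEA | fin | blue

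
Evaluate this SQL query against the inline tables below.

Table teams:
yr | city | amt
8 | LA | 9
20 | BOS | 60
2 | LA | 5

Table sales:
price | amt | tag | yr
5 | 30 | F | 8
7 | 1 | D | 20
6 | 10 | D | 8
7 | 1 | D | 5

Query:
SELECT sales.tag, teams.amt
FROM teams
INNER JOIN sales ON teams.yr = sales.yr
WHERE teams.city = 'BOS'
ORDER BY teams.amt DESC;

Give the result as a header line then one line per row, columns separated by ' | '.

== RESULT ==
sales.tag | teams.amt
D | 60

Derivation:
After JOIN sales (3 rows):
teams.yr | teams.city | teams.amt | sales.price | sales.amt | sales.tag | sales.yr
8 | LA | 9 | 5 | 30 | F | 8
8 | LA | 9 | 6 | 10 | D | 8
20 | BOS | 60 | 7 | 1 | D | 20
After WHERE (1 rows):
teams.yr | teams.city | teams.amt | sales.price | sales.amt | sales.tag | sales.yr
20 | BOS | 60 | 7 | 1 | D | 20
After SELECT (1 rows):
sales.tag | teams.amt
D | 60
After ORDER BY (1 rows):
sales.tag | teams.amt
D | 60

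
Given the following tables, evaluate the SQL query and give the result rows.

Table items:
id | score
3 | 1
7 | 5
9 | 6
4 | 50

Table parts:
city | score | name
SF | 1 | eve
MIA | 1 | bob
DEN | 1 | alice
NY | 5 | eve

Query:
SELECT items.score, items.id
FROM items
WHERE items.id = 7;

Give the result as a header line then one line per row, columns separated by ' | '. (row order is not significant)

After WHERE (1 rows):
items.id | items.score
7 | 5
After SELECT (1 rows):
items.score | items.id
5 | 7

== RESULT ==
items.score | items.id
5 | 7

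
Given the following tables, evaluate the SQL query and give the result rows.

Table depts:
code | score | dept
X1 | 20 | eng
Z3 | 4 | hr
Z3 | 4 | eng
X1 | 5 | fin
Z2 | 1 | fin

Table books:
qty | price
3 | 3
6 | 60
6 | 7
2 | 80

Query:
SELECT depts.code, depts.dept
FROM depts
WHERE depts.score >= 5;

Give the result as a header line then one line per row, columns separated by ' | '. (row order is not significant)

After WHERE (2 rows):
depts.code | depts.score | depts.dept
X1 | 20 | eng
X1 | 5 | fin
After SELECT (2 rows):
depts.code | depts.dept
X1 | eng
X1 | fin

== RESULT ==
depts.code | depts.dept
X1 | eng
X1 | fin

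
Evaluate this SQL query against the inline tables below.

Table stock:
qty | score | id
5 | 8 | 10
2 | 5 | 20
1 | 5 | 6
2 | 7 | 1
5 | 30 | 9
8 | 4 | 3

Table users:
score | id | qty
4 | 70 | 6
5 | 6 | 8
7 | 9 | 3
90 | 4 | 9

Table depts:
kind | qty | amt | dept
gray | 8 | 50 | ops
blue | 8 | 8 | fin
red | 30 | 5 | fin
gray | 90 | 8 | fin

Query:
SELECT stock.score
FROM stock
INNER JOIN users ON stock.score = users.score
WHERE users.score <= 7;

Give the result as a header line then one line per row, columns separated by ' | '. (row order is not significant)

== RESULT ==
stock.score
5
5
7
4

Derivation:
After JOIN users (4 rows):
stock.qty | stock.score | stock.id | users.score | users.id | users.qty
2 | 5 | 20 | 5 | 6 | 8
1 | 5 | 6 | 5 | 6 | 8
2 | 7 | 1 | 7 | 9 | 3
8 | 4 | 3 | 4 | 70 | 6
After WHERE (4 rows):
stock.qty | stock.score | stock.id | users.score | users.id | users.qty
2 | 5 | 20 | 5 | 6 | 8
1 | 5 | 6 | 5 | 6 | 8
2 | 7 | 1 | 7 | 9 | 3
8 | 4 | 3 | 4 | 70 | 6
After SELECT (4 rows):
stock.score
5
5
7
4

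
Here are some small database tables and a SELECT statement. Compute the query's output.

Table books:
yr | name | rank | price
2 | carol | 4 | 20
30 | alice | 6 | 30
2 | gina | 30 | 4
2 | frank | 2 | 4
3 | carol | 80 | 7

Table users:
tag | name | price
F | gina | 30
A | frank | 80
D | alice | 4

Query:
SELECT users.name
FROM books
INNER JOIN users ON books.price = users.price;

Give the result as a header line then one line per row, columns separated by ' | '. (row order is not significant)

After JOIN users (3 rows):
books.yr | books.name | books.rank | books.price | users.tag | users.name | users.price
30 | alice | 6 | 30 | F | gina | 30
2 | gina | 30 | 4 | D | alice | 4
2 | frank | 2 | 4 | D | alice | 4
After SELECT (3 rows):
users.name
gina
alice
alice

== RESULT ==
users.name
gina
alice
alice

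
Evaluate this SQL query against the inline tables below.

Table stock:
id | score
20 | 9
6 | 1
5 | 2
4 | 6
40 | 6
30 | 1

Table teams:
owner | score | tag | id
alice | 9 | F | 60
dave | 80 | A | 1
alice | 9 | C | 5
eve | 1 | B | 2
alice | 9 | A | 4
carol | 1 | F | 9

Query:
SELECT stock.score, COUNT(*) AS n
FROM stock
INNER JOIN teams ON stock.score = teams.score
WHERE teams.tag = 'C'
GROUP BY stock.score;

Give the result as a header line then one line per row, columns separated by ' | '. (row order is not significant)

== RESULT ==
stock.score | n
9 | 1

Derivation:
After JOIN teams (7 rows):
stock.id | stock.score | teams.owner | teams.score | teams.tag | teams.id
20 | 9 | alice | 9 | F | 60
20 | 9 | alice | 9 | C | 5
20 | 9 | alice | 9 | A | 4
6 | 1 | eve | 1 | B | 2
6 | 1 | carol | 1 | F | 9
30 | 1 | eve | 1 | B | 2
30 | 1 | carol | 1 | F | 9
After WHERE (1 rows):
stock.id | stock.score | teams.owner | teams.score | teams.tag | teams.id
20 | 9 | alice | 9 | C | 5
After GROUP BY (1 rows):
stock.score | n
9 | 1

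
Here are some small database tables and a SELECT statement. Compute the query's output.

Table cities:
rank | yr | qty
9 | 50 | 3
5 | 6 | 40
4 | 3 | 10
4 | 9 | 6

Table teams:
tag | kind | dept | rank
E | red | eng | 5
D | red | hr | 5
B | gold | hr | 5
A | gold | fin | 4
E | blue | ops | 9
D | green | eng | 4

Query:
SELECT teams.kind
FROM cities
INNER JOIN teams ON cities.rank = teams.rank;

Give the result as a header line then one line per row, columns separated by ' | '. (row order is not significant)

== RESULT ==
teams.kind
blue
red
red
gold
gold
green
gold
green

Derivation:
After JOIN teams (8 rows):
cities.rank | cities.yr | cities.qty | teams.tag | teams.kind | teams.dept | teams.rank
9 | 50 | 3 | E | blue | ops | 9
5 | 6 | 40 | E | red | eng | 5
5 | 6 | 40 | D | red | hr | 5
5 | 6 | 40 | B | gold | hr | 5
4 | 3 | 10 | A | gold | fin | 4
4 | 3 | 10 | D | green | eng | 4
4 | 9 | 6 | A | gold | fin | 4
4 | 9 | 6 | D | green | eng | 4
After SELECT (8 rows):
teams.kind
blue
red
red
gold
gold
green
gold
green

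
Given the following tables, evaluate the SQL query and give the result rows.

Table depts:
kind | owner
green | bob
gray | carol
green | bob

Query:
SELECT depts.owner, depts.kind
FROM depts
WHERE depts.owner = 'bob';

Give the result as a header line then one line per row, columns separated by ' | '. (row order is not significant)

After WHERE (2 rows):
depts.kind | depts.owner
green | bob
green | bob
After SELECT (2 rows):
depts.owner | depts.kind
bob | green
bob | green

== RESULT ==
depts.owner | depts.kind
bob | green
bob | green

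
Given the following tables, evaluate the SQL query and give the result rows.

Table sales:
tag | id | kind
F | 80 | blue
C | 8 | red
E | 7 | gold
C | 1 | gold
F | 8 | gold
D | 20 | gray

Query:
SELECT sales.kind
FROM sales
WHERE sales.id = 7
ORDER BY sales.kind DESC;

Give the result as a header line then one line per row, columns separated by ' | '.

== RESULT ==
sales.kind
gold

Derivation:
After WHERE (1 rows):
sales.tag | sales.id | sales.kind
E | 7 | gold
After SELECT (1 rows):
sales.kind
gold
After ORDER BY (1 rows):
sales.kind
gold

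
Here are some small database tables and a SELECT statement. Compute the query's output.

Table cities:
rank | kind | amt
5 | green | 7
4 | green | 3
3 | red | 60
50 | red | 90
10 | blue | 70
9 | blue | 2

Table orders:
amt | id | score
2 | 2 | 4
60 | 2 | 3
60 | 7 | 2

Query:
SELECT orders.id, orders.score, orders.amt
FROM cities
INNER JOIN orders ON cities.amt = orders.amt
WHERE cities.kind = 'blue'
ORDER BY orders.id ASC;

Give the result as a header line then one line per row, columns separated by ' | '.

== RESULT ==
orders.id | orders.score | orders.amt
2 | 4 | 2

Derivation:
After JOIN orders (3 rows):
cities.rank | cities.kind | cities.amt | orders.amt | orders.id | orders.score
3 | red | 60 | 60 | 2 | 3
3 | red | 60 | 60 | 7 | 2
9 | blue | 2 | 2 | 2 | 4
After WHERE (1 rows):
cities.rank | cities.kind | cities.amt | orders.amt | orders.id | orders.score
9 | blue | 2 | 2 | 2 | 4
After SELECT (1 rows):
orders.id | orders.score | orders.amt
2 | 4 | 2
After ORDER BY (1 rows):
orders.id | orders.score | orders.amt
2 | 4 | 2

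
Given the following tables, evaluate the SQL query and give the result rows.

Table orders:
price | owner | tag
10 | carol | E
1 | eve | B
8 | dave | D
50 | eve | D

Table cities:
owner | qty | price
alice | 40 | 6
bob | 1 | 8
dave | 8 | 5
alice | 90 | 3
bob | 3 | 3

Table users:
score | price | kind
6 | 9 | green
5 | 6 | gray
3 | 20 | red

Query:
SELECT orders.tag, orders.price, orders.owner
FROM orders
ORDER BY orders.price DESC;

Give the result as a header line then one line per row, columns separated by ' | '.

== RESULT ==
orders.tag | orders.price | orders.owner
D | 50 | eve
E | 10 | carol
D | 8 | dave
B | 1 | eve

Derivation:
After SELECT (4 rows):
orders.tag | orders.price | orders.owner
E | 10 | carol
B | 1 | eve
D | 8 | dave
D | 50 | eve
After ORDER BY (4 rows):
orders.tag | orders.price | orders.owner
D | 50 | eve
E | 10 | carol
D | 8 | dave
B | 1 | eve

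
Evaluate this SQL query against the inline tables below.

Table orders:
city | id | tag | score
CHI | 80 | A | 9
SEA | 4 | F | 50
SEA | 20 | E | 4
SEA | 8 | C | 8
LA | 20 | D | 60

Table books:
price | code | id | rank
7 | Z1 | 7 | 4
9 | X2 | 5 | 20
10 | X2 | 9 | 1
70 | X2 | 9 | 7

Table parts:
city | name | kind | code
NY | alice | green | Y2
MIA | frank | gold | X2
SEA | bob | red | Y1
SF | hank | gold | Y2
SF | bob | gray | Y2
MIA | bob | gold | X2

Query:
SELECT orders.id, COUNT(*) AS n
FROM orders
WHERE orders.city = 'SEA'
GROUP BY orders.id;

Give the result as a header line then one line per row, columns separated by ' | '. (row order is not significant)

After WHERE (3 rows):
orders.city | orders.id | orders.tag | orders.score
SEA | 4 | F | 50
SEA | 20 | E | 4
SEA | 8 | C | 8
After GROUP BY (3 rows):
orders.id | n
4 | 1
20 | 1
8 | 1

== RESULT ==
orders.id | n
4 | 1
20 | 1
8 | 1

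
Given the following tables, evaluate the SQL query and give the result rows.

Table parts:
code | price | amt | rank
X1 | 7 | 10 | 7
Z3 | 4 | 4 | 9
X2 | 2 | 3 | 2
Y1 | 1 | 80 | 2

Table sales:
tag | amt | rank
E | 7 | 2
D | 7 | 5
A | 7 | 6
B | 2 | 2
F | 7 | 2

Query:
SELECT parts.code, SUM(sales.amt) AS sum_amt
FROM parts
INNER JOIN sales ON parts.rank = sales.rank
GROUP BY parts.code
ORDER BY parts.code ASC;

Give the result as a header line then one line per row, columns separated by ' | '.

== RESULT ==
parts.code | sum_amt
X2 | 16
Y1 | 16

Derivation:
After JOIN sales (6 rows):
parts.code | parts.price | parts.amt | parts.rank | sales.tag | sales.amt | sales.rank
X2 | 2 | 3 | 2 | E | 7 | 2
X2 | 2 | 3 | 2 | B | 2 | 2
X2 | 2 | 3 | 2 | F | 7 | 2
Y1 | 1 | 80 | 2 | E | 7 | 2
Y1 | 1 | 80 | 2 | B | 2 | 2
Y1 | 1 | 80 | 2 | F | 7 | 2
After GROUP BY (2 rows):
parts.code | sum_amt
X2 | 16
Y1 | 16
After ORDER BY (2 rows):
parts.code | sum_amt
X2 | 16
Y1 | 16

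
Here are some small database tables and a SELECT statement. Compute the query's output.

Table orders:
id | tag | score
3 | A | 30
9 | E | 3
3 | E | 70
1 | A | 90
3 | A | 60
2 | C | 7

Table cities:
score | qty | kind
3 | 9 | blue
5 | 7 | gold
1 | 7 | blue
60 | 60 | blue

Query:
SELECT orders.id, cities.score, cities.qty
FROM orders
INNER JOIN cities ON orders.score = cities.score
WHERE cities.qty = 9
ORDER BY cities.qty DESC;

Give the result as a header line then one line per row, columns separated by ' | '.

After JOIN cities (2 rows):
orders.id | orders.tag | orders.score | cities.score | cities.qty | cities.kind
9 | E | 3 | 3 | 9 | blue
3 | A | 60 | 60 | 60 | blue
After WHERE (1 rows):
orders.id | orders.tag | orders.score | cities.score | cities.qty | cities.kind
9 | E | 3 | 3 | 9 | blue
After SELECT (1 rows):
orders.id | cities.score | cities.qty
9 | 3 | 9
After ORDER BY (1 rows):
orders.id | cities.score | cities.qty
9 | 3 | 9

== RESULT ==
orders.id | cities.score | cities.qty
9 | 3 | 9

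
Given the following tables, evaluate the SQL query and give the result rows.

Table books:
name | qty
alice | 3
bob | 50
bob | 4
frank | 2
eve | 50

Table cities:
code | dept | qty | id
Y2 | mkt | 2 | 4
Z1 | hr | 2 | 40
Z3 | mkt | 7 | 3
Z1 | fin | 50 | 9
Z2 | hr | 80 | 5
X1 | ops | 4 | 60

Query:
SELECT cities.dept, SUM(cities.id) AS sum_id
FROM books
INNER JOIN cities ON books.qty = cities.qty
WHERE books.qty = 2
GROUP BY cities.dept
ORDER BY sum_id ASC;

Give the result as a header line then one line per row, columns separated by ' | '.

After JOIN cities (5 rows):
books.name | books.qty | cities.code | cities.dept | cities.qty | cities.id
bob | 50 | Z1 | fin | 50 | 9
bob | 4 | X1 | ops | 4 | 60
frank | 2 | Y2 | mkt | 2 | 4
frank | 2 | Z1 | hr | 2 | 40
eve | 50 | Z1 | fin | 50 | 9
After WHERE (2 rows):
books.name | books.qty | cities.code | cities.dept | cities.qty | cities.id
frank | 2 | Y2 | mkt | 2 | 4
frank | 2 | Z1 | hr | 2 | 40
After GROUP BY (2 rows):
cities.dept | sum_id
mkt | 4
hr | 40
After ORDER BY (2 rows):
cities.dept | sum_id
mkt | 4
hr | 40

== RESULT ==
cities.dept | sum_id
mkt | 4
hr | 40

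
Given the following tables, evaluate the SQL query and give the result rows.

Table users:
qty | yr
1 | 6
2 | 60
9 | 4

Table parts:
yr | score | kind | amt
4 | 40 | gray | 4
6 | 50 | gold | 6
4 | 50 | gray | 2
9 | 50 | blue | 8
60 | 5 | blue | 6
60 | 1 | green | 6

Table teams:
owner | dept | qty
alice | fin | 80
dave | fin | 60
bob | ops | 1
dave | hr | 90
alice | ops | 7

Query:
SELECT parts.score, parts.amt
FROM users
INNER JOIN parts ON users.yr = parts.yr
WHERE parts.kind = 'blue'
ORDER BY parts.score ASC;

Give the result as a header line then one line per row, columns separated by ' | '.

After JOIN parts (5 rows):
users.qty | users.yr | parts.yr | parts.score | parts.kind | parts.amt
1 | 6 | 6 | 50 | gold | 6
2 | 60 | 60 | 5 | blue | 6
2 | 60 | 60 | 1 | green | 6
9 | 4 | 4 | 40 | gray | 4
9 | 4 | 4 | 50 | gray | 2
After WHERE (1 rows):
users.qty | users.yr | parts.yr | parts.score | parts.kind | parts.amt
2 | 60 | 60 | 5 | blue | 6
After SELECT (1 rows):
parts.score | parts.amt
5 | 6
After ORDER BY (1 rows):
parts.score | parts.amt
5 | 6

== RESULT ==
parts.score | parts.amt
5 | 6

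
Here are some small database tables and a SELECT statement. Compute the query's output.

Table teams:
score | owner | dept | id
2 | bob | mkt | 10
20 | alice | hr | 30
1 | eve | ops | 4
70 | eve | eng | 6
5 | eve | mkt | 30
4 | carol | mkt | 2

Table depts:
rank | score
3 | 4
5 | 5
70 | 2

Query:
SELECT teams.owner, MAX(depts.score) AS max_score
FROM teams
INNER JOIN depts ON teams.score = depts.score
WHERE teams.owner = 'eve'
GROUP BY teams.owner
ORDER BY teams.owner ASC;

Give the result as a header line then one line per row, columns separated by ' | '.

After JOIN depts (3 rows):
teams.score | teams.owner | teams.dept | teams.id | depts.rank | depts.score
2 | bob | mkt | 10 | 70 | 2
5 | eve | mkt | 30 | 5 | 5
4 | carol | mkt | 2 | 3 | 4
After WHERE (1 rows):
teams.score | teams.owner | teams.dept | teams.id | depts.rank | depts.score
5 | eve | mkt | 30 | 5 | 5
After GROUP BY (1 rows):
teams.owner | max_score
eve | 5
After ORDER BY (1 rows):
teams.owner | max_score
eve | 5

== RESULT ==
teams.owner | max_score
eve | 5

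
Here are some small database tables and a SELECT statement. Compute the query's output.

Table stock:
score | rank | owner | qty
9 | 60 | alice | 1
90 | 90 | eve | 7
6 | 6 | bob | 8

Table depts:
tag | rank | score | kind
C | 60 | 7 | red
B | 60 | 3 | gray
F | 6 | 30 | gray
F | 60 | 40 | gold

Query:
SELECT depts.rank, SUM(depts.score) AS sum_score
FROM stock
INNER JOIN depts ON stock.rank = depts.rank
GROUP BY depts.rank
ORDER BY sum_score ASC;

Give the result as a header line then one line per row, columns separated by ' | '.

== RESULT ==
depts.rank | sum_score
6 | 30
60 | 50

Derivation:
After JOIN depts (4 rows):
stock.score | stock.rank | stock.owner | stock.qty | depts.tag | depts.rank | depts.score | depts.kind
9 | 60 | alice | 1 | C | 60 | 7 | red
9 | 60 | alice | 1 | B | 60 | 3 | gray
9 | 60 | alice | 1 | F | 60 | 40 | gold
6 | 6 | bob | 8 | F | 6 | 30 | gray
After GROUP BY (2 rows):
depts.rank | sum_score
60 | 50
6 | 30
After ORDER BY (2 rows):
depts.rank | sum_score
6 | 30
60 | 50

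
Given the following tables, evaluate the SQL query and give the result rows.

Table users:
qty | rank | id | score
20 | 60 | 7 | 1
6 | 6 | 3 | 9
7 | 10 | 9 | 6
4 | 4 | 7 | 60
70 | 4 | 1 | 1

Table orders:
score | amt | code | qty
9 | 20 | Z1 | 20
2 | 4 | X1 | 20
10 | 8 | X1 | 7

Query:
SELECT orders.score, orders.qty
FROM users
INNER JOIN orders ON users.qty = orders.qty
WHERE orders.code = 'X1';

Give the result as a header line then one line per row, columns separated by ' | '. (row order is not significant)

== RESULT ==
orders.score | orders.qty
2 | 20
10 | 7

Derivation:
After JOIN orders (3 rows):
users.qty | users.rank | users.id | users.score | orders.score | orders.amt | orders.code | orders.qty
20 | 60 | 7 | 1 | 9 | 20 | Z1 | 20
20 | 60 | 7 | 1 | 2 | 4 | X1 | 20
7 | 10 | 9 | 6 | 10 | 8 | X1 | 7
After WHERE (2 rows):
users.qty | users.rank | users.id | users.score | orders.score | orders.amt | orders.code | orders.qty
20 | 60 | 7 | 1 | 2 | 4 | X1 | 20
7 | 10 | 9 | 6 | 10 | 8 | X1 | 7
After SELECT (2 rows):
orders.score | orders.qty
2 | 20
10 | 7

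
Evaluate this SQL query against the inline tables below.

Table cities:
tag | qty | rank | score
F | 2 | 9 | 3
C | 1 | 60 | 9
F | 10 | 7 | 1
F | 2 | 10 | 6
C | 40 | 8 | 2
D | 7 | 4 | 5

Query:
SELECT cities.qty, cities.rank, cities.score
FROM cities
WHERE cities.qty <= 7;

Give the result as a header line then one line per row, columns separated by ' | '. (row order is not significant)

After WHERE (4 rows):
cities.tag | cities.qty | cities.rank | cities.score
F | 2 | 9 | 3
C | 1 | 60 | 9
F | 2 | 10 | 6
D | 7 | 4 | 5
After SELECT (4 rows):
cities.qty | cities.rank | cities.score
2 | 9 | 3
1 | 60 | 9
2 | 10 | 6
7 | 4 | 5

== RESULT ==
cities.qty | cities.rank | cities.score
2 | 9 | 3
1 | 60 | 9
2 | 10 | 6
7 | 4 | 5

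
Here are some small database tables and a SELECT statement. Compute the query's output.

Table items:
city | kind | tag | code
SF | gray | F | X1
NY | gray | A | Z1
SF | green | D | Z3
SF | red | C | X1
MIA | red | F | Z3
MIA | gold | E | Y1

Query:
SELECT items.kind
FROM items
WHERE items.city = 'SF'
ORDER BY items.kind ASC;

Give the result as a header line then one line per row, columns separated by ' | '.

After WHERE (3 rows):
items.city | items.kind | items.tag | items.code
SF | gray | F | X1
SF | green | D | Z3
SF | red | C | X1
After SELECT (3 rows):
items.kind
gray
green
red
After ORDER BY (3 rows):
items.kind
gray
green
red

== RESULT ==
items.kind
gray
green
red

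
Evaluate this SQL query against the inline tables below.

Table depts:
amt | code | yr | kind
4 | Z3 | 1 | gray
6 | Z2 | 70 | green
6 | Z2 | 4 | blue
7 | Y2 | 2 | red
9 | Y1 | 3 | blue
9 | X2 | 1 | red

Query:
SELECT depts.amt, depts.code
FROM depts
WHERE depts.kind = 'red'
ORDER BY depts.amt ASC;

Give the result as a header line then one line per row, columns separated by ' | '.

After WHERE (2 rows):
depts.amt | depts.code | depts.yr | depts.kind
7 | Y2 | 2 | red
9 | X2 | 1 | red
After SELECT (2 rows):
depts.amt | depts.code
7 | Y2
9 | X2
After ORDER BY (2 rows):
depts.amt | depts.code
7 | Y2
9 | X2

== RESULT ==
depts.amt | depts.code
7 | Y2
9 | X2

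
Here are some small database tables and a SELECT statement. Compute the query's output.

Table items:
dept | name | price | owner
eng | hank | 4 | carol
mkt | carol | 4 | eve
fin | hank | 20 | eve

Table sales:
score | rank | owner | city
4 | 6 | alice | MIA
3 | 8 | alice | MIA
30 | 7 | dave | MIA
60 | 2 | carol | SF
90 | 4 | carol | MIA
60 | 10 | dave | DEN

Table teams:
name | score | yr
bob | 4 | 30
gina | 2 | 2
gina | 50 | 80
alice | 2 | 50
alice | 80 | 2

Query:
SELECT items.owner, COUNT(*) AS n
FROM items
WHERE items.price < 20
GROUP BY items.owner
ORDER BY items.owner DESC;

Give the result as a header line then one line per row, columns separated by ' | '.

== RESULT ==
items.owner | n
eve | 1
carol | 1

Derivation:
After WHERE (2 rows):
items.dept | items.name | items.price | items.owner
eng | hank | 4 | carol
mkt | carol | 4 | eve
After GROUP BY (2 rows):
items.owner | n
carol | 1
eve | 1
After ORDER BY (2 rows):
items.owner | n
eve | 1
carol | 1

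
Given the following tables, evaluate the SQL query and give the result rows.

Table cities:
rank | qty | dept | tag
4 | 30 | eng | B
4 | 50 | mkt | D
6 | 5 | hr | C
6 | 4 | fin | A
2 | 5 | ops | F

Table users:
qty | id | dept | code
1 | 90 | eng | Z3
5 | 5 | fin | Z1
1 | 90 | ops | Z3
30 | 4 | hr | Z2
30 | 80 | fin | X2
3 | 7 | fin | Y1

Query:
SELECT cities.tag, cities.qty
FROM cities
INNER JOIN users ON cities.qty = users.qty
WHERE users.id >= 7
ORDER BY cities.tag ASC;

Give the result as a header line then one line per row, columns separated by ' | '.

== RESULT ==
cities.tag | cities.qty
B | 30

Derivation:
After JOIN users (4 rows):
cities.rank | cities.qty | cities.dept | cities.tag | users.qty | users.id | users.dept | users.code
4 | 30 | eng | B | 30 | 4 | hr | Z2
4 | 30 | eng | B | 30 | 80 | fin | X2
6 | 5 | hr | C | 5 | 5 | fin | Z1
2 | 5 | ops | F | 5 | 5 | fin | Z1
After WHERE (1 rows):
cities.rank | cities.qty | cities.dept | cities.tag | users.qty | users.id | users.dept | users.code
4 | 30 | eng | B | 30 | 80 | fin | X2
After SELECT (1 rows):
cities.tag | cities.qty
B | 30
After ORDER BY (1 rows):
cities.tag | cities.qty
B | 30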